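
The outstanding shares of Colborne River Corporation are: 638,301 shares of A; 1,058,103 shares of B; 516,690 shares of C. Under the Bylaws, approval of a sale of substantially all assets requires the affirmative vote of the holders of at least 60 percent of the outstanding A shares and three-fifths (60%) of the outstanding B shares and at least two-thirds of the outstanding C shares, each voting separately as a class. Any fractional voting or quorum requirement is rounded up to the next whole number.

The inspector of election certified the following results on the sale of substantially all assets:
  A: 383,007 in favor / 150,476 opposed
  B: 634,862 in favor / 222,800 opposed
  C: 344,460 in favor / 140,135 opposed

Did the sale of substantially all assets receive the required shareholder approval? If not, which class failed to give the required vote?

Approved — every class gave the required vote.

A: 3/5 of 638301 = 382980.60, rounded up to 382981; 382,981 required, 383,007 in favor — approved.
B: 3/5 of 1058103 = 634861.80, rounded up to 634862; 634,862 required, 634,862 in favor — approved.
C: 2/3 of 516690 = 344460; 344,460 required, 344,460 in favor — approved.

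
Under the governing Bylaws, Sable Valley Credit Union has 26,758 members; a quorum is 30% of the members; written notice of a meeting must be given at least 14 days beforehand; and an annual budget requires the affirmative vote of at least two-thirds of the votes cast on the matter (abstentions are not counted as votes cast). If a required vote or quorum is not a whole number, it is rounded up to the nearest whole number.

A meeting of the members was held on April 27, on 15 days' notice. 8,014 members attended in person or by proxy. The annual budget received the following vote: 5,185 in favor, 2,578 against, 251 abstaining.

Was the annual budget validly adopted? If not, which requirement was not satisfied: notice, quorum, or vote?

Invalid — quorum requirement not satisfied.

Notice: 15 days given; 14 required. Satisfied.
Quorum: 30% of 26,758 = 8,027.40, rounded up to 8,028; 8,014 present. Not satisfied.
Vote: requires two-thirds of the votes cast (8,014 − 251 abstaining = 7,763); 2/3 of 7763 = 5175.33, rounded up to 5176, so 5,176 needed; 5,185 in favor. Satisfied.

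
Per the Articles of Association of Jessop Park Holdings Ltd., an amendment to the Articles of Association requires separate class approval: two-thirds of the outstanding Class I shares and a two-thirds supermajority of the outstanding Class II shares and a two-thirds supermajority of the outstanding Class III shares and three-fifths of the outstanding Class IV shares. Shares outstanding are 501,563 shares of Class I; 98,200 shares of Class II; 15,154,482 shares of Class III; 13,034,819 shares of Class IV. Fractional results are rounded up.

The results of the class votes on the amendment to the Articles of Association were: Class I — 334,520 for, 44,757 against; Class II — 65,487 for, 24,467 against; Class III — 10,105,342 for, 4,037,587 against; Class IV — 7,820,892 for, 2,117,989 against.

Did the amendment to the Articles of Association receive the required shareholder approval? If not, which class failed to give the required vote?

Class I: 2/3 of 501563 = 334375.33, rounded up to 334376; 334,376 required, 334,520 in favor — approved.
Class II: 2/3 of 98200 = 65466.67, rounded up to 65467; 65,467 required, 65,487 in favor — approved.
Class III: 2/3 of 15154482 = 10102988; 10,102,988 required, 10,105,342 in favor — approved.
Class IV: 3/5 of 13034819 = 7820891.40, rounded up to 7820892; 7,820,892 required, 7,820,892 in favor — approved.

Approved — every class gave the required vote.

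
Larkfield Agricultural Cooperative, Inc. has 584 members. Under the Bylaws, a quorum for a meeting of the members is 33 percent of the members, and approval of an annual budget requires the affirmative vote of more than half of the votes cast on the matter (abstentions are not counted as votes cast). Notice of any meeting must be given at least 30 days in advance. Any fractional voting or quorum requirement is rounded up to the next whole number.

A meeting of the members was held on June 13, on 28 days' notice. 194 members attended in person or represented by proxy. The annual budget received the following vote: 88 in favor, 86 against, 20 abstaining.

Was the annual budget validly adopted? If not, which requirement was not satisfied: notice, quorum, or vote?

Invalid — notice requirement not satisfied.

Notice: 28 days given; 30 required. Not satisfied.
Quorum: 33% of 584 = 192.72, rounded up to 193; 194 present. Satisfied.
Vote: requires a majority of the votes cast (194 − 20 abstaining = 174); a majority of 174 is 88, so 88 needed; 88 in favor. Satisfied.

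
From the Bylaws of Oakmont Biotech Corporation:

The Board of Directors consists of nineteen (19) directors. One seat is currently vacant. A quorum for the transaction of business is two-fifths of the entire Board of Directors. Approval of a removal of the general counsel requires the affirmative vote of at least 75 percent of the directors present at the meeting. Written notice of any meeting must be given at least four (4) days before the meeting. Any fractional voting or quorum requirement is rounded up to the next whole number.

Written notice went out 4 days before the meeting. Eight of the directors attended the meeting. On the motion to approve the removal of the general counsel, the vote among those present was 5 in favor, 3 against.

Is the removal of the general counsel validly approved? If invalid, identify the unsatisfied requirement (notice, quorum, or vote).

Notice: 4 days given; 4 required (4 ≥ 4). Satisfied.
Quorum: 8 present; quorum is 8. Satisfied.
Vote: the removal of the general counsel requires three-fourths of the directors present (8). 3/4 of 8 = 6, so 6 affirmative votes are needed; 5 voted in favor. Not satisfied.

Invalid — vote requirement not satisfied.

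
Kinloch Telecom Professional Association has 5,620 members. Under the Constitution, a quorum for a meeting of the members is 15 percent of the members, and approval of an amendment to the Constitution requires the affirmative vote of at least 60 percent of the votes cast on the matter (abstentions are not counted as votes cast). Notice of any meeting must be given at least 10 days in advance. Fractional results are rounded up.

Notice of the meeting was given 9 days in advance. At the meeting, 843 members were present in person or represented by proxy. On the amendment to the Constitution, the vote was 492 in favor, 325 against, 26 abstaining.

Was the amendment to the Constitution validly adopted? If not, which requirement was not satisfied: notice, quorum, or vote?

Notice: 9 days given; 10 required. Not satisfied.
Quorum: 15% of 5,620 = 843; 843 present. Satisfied.
Vote: requires three-fifths of the votes cast (843 − 26 abstaining = 817); 3/5 of 817 = 490.20, rounded up to 491, so 491 needed; 492 in favor. Satisfied.

Invalid — notice requirement not satisfied.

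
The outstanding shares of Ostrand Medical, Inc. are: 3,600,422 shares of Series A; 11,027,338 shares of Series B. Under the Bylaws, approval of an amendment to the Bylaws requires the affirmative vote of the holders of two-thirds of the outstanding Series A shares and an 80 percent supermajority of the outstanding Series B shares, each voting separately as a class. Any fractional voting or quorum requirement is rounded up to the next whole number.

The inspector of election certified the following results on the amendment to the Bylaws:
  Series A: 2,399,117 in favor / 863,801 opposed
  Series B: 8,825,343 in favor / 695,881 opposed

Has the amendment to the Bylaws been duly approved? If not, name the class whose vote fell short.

Series A: 2/3 of 3600422 = 2400281.33, rounded up to 2400282; 2,400,282 required, 2,399,117 in favor — not approved.
Series B: 4/5 of 11027338 = 8821870.40, rounded up to 8821871; 8,821,871 required, 8,825,343 in favor — approved.

Not approved — the Series A shares did not give the required vote.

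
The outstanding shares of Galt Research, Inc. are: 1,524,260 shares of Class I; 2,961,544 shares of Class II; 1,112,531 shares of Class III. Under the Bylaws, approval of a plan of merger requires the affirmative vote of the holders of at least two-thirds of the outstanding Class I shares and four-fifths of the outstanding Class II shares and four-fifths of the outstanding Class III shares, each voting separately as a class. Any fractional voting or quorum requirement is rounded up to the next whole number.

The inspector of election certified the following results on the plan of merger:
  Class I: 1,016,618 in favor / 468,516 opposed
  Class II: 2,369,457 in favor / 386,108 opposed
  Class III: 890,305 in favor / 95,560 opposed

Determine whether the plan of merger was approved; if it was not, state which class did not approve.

Approved — every class gave the required vote.

Class I: 2/3 of 1524260 = 1016173.33, rounded up to 1016174; 1,016,174 required, 1,016,618 in favor — approved.
Class II: 4/5 of 2961544 = 2369235.20, rounded up to 2369236; 2,369,236 required, 2,369,457 in favor — approved.
Class III: 4/5 of 1112531 = 890024.80, rounded up to 890025; 890,025 required, 890,305 in favor — approved.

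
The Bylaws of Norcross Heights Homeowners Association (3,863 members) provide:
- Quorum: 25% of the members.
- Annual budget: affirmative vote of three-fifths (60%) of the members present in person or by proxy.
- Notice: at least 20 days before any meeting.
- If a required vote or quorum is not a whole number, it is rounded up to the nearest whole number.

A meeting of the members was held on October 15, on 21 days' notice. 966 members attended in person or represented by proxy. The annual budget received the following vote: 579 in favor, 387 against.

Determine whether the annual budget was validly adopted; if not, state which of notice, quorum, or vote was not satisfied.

Notice: 21 days given; 20 required. Satisfied.
Quorum: 25% of 3,863 = 965.75, rounded up to 966; 966 present. Satisfied.
Vote: requires three-fifths of those present (966); 3/5 of 966 = 579.60, rounded up to 580, so 580 needed; 579 in favor. Not satisfied.

Invalid — vote requirement not satisfied.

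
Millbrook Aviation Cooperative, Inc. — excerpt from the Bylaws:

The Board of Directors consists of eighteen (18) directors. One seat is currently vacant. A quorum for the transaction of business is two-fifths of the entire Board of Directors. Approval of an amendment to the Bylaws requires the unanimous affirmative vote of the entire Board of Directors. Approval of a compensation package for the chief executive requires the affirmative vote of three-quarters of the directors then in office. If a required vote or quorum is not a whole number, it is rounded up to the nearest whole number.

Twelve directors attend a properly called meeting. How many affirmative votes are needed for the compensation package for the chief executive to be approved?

The compensation package for the chief executive requires three-fourths of the directors then in office (17).
3/4 of 17 = 12.75, rounded up to 13.
(Only 12 can vote, so the compensation package for the chief executive cannot pass at this meeting, but the required vote is still 13.)

13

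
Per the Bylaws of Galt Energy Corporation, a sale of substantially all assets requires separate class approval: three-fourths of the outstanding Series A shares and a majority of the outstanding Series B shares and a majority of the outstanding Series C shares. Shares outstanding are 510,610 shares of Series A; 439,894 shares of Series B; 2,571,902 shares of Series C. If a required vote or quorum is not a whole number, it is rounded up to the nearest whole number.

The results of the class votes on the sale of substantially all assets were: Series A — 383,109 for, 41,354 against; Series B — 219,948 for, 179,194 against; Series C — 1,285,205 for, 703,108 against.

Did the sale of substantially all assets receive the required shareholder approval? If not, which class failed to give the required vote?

Series A: 3/4 of 510610 = 382957.50, rounded up to 382958; 382,958 required, 383,109 in favor — approved.
Series B: a majority of 439894 is 219948; 219,948 required, 219,948 in favor — approved.
Series C: a majority of 2571902 is 1285952; 1,285,952 required, 1,285,205 in favor — not approved.

Not approved — the Series C shares did not give the required vote.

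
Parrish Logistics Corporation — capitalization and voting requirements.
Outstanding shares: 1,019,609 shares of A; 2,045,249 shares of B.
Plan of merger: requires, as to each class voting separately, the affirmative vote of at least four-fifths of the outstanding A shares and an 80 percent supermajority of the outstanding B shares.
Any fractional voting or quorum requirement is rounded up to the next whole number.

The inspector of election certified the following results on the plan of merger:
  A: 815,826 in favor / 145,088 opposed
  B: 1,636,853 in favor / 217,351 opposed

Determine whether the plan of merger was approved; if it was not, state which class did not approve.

Approved — every class gave the required vote.

A: 4/5 of 1019609 = 815687.20, rounded up to 815688; 815,688 required, 815,826 in favor — approved.
B: 4/5 of 2045249 = 1636199.20, rounded up to 1636200; 1,636,200 required, 1,636,853 in favor — approved.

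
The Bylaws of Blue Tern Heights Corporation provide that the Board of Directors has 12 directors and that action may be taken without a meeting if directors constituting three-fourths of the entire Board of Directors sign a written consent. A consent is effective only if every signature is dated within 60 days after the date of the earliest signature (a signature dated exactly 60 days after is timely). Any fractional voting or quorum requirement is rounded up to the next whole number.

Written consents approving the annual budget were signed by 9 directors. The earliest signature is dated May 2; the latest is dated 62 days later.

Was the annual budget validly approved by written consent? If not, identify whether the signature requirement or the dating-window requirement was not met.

Not effective — dating-window requirement not satisfied.

Signatures required: three-fourths of 12 — 3/4 of 12 = 9, so 9 needed; 9 signed. Sufficient.
Dating window: the latest signature is 62 days after the earliest; the limit is 60 days. Outside the window.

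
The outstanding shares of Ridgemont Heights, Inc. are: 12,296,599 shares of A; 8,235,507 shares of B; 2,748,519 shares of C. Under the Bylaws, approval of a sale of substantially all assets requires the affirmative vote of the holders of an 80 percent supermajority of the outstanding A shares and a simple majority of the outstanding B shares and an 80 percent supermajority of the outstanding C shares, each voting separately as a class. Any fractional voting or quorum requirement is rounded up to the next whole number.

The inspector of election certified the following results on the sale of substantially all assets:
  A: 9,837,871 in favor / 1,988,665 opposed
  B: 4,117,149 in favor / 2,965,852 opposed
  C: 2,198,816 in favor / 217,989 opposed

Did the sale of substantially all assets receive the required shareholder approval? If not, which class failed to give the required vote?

A: 4/5 of 12296599 = 9837279.20, rounded up to 9837280; 9,837,280 required, 9,837,871 in favor — approved.
B: a majority of 8235507 is 4117754; 4,117,754 required, 4,117,149 in favor — not approved.
C: 4/5 of 2748519 = 2198815.20, rounded up to 2198816; 2,198,816 required, 2,198,816 in favor — approved.

Not approved — the B shares did not give the required vote.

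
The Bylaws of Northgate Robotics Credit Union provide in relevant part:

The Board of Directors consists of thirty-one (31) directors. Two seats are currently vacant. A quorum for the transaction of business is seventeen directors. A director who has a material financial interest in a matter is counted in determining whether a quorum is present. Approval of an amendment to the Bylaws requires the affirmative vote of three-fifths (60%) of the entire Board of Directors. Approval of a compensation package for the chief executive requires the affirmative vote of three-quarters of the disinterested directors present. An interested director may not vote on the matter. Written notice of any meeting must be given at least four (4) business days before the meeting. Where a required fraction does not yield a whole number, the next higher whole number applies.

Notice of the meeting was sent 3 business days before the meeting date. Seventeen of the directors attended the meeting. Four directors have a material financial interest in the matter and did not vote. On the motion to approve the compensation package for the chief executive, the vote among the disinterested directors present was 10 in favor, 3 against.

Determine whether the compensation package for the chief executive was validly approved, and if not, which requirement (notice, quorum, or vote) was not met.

Notice: 3 business days given; 4 required (3 < 4). Not satisfied.
Quorum: 17 present (interested directors count toward quorum); quorum is 17. Satisfied.
Vote: the compensation package for the chief executive requires three-fourths of the disinterested directors present (17 − 4 = 13). 3/4 of 13 = 9.75, rounded up to 10, so 10 affirmative votes are needed; 10 voted in favor. Satisfied.

Invalid — notice requirement not satisfied.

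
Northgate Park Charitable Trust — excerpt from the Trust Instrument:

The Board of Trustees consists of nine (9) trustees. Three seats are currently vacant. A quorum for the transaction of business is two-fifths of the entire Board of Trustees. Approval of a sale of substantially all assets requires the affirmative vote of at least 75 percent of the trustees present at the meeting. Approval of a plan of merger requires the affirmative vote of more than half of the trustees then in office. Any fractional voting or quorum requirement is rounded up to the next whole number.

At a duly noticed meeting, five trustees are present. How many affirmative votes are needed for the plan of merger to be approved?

The plan of merger requires a majority of the trustees then in office (6).
A majority of 6 is 4.

4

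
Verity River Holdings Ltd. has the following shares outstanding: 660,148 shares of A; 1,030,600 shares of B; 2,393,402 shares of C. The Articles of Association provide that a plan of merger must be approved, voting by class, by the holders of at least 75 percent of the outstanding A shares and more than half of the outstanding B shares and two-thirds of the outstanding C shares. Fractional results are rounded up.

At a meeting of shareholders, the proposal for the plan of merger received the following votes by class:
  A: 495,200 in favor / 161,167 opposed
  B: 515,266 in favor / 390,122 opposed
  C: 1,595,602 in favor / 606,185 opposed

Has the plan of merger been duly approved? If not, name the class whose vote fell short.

A: 3/4 of 660148 = 495111; 495,111 required, 495,200 in favor — approved.
B: a majority of 1030600 is 515301; 515,301 required, 515,266 in favor — not approved.
C: 2/3 of 2393402 = 1595601.33, rounded up to 1595602; 1,595,602 required, 1,595,602 in favor — approved.

Not approved — the B shares did not give the required vote.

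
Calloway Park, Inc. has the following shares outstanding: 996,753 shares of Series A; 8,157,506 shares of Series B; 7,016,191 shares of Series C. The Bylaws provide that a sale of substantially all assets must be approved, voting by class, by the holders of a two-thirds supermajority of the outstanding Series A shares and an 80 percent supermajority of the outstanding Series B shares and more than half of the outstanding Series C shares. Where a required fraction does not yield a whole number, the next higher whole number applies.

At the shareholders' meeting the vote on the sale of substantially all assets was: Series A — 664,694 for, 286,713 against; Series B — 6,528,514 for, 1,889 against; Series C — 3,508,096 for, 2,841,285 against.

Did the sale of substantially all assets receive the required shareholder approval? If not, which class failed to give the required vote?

Approved — every class gave the required vote.

Series A: 2/3 of 996753 = 664502; 664,502 required, 664,694 in favor — approved.
Series B: 4/5 of 8157506 = 6526004.80, rounded up to 6526005; 6,526,005 required, 6,528,514 in favor — approved.
Series C: a majority of 7016191 is 3508096; 3,508,096 required, 3,508,096 in favor — approved.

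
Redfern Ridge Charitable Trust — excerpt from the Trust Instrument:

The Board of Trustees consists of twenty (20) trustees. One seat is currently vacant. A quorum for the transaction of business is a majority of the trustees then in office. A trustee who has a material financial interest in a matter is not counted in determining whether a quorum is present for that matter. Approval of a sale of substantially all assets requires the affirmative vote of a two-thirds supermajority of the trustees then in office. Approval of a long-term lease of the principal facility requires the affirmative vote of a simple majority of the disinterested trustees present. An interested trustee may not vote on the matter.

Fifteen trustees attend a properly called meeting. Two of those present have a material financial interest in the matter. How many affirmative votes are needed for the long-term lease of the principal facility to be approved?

7

The long-term lease of the principal facility requires a majority of the disinterested trustees present (15 − 2 = 13).
A majority of 13 is 7.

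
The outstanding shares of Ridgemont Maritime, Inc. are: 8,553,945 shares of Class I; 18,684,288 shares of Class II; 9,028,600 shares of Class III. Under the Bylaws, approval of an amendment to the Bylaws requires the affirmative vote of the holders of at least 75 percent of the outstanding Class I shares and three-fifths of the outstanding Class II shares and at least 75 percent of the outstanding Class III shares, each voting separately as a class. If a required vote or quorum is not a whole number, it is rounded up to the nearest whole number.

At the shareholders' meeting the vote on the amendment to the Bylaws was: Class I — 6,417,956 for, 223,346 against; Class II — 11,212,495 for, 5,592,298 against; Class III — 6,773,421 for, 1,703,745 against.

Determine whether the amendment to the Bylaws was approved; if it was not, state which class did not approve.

Class I: 3/4 of 8553945 = 6415458.75, rounded up to 6415459; 6,415,459 required, 6,417,956 in favor — approved.
Class II: 3/5 of 18684288 = 11210572.80, rounded up to 11210573; 11,210,573 required, 11,212,495 in favor — approved.
Class III: 3/4 of 9028600 = 6771450; 6,771,450 required, 6,773,421 in favor — approved.

Approved — every class gave the required vote.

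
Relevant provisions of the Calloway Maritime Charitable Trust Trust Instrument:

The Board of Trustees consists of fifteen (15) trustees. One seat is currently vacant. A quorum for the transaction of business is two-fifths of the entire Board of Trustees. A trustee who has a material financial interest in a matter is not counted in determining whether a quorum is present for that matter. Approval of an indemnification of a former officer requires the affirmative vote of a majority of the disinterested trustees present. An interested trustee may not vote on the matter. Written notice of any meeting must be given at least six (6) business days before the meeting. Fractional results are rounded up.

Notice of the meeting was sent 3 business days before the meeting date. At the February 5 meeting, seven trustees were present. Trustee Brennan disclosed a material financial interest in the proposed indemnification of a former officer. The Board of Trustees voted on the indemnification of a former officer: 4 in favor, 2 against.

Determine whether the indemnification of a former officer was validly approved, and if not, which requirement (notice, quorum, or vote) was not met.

Notice: 3 business days given; 6 required (3 < 6). Not satisfied.
Quorum: 7 present, but the 1 interested trustee does not count, leaving 6. Quorum is 6. Satisfied.
Vote: the indemnification of a former officer requires a majority of the disinterested trustees present (7 − 1 = 6). A majority of 6 is 4, so 4 affirmative votes are needed; 4 voted in favor. Satisfied.

Invalid — notice requirement not satisfied.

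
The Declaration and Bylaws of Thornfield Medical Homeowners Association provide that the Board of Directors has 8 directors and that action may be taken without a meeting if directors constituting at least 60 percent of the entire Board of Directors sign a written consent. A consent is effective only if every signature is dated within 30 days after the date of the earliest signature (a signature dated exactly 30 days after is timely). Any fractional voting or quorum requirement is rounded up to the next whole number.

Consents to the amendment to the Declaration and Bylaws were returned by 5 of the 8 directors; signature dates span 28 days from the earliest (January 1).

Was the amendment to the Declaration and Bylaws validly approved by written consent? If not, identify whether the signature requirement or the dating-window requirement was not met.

Effective — both the signature and dating-window requirements are satisfied.

Signatures required: at least 60 percent of 8 — 3/5 of 8 = 4.80, rounded up to 5, so 5 needed; 5 signed. Sufficient.
Dating window: the latest signature is 28 days after the earliest; the limit is 30 days. Within the window.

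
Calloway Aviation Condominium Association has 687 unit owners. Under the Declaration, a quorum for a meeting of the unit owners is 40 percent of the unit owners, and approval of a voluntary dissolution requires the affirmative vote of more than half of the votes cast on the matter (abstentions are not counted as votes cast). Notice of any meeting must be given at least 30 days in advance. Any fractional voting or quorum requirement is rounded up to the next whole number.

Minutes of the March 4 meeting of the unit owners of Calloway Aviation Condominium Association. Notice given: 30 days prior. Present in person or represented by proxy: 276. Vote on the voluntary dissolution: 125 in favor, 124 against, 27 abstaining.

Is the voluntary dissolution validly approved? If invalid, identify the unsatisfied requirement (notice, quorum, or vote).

Notice: 30 days given; 30 required. Satisfied.
Quorum: 40% of 687 = 274.80, rounded up to 275; 276 present. Satisfied.
Vote: requires a majority of the votes cast (276 − 27 abstaining = 249); a majority of 249 is 125, so 125 needed; 125 in favor. Satisfied.

Valid — all requirements satisfied.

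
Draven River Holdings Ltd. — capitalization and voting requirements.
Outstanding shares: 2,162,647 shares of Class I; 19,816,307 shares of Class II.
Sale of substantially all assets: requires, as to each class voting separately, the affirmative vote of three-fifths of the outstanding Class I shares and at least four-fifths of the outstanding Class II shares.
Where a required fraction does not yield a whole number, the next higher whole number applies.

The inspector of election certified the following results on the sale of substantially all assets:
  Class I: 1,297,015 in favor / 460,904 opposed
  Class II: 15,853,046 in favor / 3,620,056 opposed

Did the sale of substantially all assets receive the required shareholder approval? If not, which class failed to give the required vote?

Not approved — the Class I shares did not give the required vote.

Class I: 3/5 of 2162647 = 1297588.20, rounded up to 1297589; 1,297,589 required, 1,297,015 in favor — not approved.
Class II: 4/5 of 19816307 = 15853045.60, rounded up to 15853046; 15,853,046 required, 15,853,046 in favor — approved.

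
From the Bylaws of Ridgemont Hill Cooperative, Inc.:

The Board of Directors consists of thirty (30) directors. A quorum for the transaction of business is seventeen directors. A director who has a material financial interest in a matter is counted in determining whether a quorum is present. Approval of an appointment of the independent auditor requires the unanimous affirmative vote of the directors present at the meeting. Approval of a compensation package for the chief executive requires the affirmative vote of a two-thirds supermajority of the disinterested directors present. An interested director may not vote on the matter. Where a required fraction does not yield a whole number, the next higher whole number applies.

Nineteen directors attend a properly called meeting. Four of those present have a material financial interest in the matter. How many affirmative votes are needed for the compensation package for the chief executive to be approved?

The compensation package for the chief executive requires two-thirds of the disinterested directors present (19 − 4 = 15).
2/3 of 15 = 10.

10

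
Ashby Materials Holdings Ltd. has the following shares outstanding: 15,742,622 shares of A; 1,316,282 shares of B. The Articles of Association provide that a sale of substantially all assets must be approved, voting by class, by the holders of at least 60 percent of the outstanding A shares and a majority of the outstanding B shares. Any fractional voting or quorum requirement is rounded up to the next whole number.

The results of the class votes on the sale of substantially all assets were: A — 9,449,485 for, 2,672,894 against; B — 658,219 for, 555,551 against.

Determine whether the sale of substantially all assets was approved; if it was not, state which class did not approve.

Approved — every class gave the required vote.

A: 3/5 of 15742622 = 9445573.20, rounded up to 9445574; 9,445,574 required, 9,449,485 in favor — approved.
B: a majority of 1316282 is 658142; 658,142 required, 658,219 in favor — approved.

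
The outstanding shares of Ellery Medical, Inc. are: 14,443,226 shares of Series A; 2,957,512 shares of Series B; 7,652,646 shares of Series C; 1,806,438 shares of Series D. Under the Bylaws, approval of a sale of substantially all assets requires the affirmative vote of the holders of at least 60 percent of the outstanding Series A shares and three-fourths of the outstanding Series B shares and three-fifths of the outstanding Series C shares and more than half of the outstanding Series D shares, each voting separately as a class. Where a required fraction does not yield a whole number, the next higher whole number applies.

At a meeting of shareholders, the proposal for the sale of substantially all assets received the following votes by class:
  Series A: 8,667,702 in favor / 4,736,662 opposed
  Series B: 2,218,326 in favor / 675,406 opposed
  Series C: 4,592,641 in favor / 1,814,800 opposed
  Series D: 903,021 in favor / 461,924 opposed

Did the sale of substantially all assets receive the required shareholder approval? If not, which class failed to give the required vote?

Series A: 3/5 of 14443226 = 8665935.60, rounded up to 8665936; 8,665,936 required, 8,667,702 in favor — approved.
Series B: 3/4 of 2957512 = 2218134; 2,218,134 required, 2,218,326 in favor — approved.
Series C: 3/5 of 7652646 = 4591587.60, rounded up to 4591588; 4,591,588 required, 4,592,641 in favor — approved.
Series D: a majority of 1806438 is 903220; 903,220 required, 903,021 in favor — not approved.

Not approved — the Series D shares did not give the required vote.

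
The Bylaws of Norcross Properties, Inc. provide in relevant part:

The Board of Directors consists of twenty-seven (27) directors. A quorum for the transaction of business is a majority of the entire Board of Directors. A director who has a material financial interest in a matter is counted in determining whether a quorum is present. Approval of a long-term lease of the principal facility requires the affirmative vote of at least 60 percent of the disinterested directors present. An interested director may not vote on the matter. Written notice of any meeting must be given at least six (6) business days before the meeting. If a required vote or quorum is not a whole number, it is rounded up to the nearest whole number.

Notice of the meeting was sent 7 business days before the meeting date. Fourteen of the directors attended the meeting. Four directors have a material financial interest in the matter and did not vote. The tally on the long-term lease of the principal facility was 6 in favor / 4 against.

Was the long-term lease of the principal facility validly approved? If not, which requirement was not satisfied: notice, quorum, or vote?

Notice: 7 business days given; 6 required (7 ≥ 6). Satisfied.
Quorum: 14 present (interested directors count toward quorum); quorum is 14. Satisfied.
Vote: the long-term lease of the principal facility requires three-fifths of the disinterested directors present (14 − 4 = 10). 3/5 of 10 = 6, so 6 affirmative votes are needed; 6 voted in favor. Satisfied.

Valid — all requirements satisfied.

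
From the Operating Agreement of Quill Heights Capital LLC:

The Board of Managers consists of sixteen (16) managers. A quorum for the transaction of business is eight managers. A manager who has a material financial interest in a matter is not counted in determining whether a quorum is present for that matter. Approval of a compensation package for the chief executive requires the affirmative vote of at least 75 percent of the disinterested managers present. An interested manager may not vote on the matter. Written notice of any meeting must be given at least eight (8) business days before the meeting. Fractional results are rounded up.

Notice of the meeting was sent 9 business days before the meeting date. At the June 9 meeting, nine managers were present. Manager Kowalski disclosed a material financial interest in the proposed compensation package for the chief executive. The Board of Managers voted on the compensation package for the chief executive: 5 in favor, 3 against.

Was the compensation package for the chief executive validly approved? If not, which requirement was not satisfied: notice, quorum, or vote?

Invalid — vote requirement not satisfied.

Notice: 9 business days given; 8 required (9 ≥ 8). Satisfied.
Quorum: 9 present, but the 1 interested manager does not count, leaving 8. Quorum is 8. Satisfied.
Vote: the compensation package for the chief executive requires three-fourths of the disinterested managers present (9 − 1 = 8). 3/4 of 8 = 6, so 6 affirmative votes are needed; 5 voted in favor. Not satisfied.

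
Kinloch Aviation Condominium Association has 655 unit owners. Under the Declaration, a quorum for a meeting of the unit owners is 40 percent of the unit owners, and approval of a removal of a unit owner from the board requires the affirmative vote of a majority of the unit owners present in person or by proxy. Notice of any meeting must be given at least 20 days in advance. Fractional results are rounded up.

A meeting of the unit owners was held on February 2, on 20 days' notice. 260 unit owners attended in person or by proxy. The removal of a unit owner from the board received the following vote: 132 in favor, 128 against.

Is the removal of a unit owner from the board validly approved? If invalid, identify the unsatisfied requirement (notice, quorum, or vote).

Notice: 20 days given; 20 required. Satisfied.
Quorum: 40% of 655 = 262; 260 present. Not satisfied.
Vote: requires a majority of those present (260); a majority of 260 is 131, so 131 needed; 132 in favor. Satisfied.

Invalid — quorum requirement not satisfied.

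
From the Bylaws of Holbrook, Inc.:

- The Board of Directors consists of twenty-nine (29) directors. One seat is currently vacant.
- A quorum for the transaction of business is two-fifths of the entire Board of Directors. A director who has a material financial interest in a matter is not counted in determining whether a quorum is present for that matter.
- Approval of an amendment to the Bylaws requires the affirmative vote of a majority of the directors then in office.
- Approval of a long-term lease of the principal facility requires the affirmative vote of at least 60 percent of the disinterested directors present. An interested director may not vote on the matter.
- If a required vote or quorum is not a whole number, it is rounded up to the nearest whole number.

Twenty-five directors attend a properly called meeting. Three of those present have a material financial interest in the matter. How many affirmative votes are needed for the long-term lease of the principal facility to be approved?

The long-term lease of the principal facility requires three-fifths of the disinterested directors present (25 − 3 = 22).
3/5 of 22 = 13.20, rounded up to 14.

14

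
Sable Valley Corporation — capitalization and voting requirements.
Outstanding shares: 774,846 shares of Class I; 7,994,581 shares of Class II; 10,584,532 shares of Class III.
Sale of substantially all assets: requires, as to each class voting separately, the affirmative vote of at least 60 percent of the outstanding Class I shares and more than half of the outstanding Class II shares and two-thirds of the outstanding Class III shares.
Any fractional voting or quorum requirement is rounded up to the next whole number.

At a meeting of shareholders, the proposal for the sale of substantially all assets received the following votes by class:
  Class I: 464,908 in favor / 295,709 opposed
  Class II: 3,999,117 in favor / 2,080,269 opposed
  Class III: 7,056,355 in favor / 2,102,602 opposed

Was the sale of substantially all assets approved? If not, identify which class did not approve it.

Approved — every class gave the required vote.

Class I: 3/5 of 774846 = 464907.60, rounded up to 464908; 464,908 required, 464,908 in favor — approved.
Class II: a majority of 7994581 is 3997291; 3,997,291 required, 3,999,117 in favor — approved.
Class III: 2/3 of 10584532 = 7056354.67, rounded up to 7056355; 7,056,355 required, 7,056,355 in favor — approved.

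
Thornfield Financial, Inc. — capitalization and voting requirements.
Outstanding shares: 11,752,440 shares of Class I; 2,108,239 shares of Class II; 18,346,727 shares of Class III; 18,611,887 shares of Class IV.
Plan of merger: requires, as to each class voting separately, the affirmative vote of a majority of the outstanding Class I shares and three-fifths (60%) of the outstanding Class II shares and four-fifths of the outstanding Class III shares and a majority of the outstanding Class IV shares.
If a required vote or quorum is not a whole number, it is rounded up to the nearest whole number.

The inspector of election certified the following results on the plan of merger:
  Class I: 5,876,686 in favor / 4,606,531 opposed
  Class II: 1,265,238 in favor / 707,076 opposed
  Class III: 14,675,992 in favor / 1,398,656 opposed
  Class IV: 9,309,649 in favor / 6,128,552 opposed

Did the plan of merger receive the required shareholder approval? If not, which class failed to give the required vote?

Not approved — the Class III shares did not give the required vote.

Class I: a majority of 11752440 is 5876221; 5,876,221 required, 5,876,686 in favor — approved.
Class II: 3/5 of 2108239 = 1264943.40, rounded up to 1264944; 1,264,944 required, 1,265,238 in favor — approved.
Class III: 4/5 of 18346727 = 14677381.60, rounded up to 14677382; 14,677,382 required, 14,675,992 in favor — not approved.
Class IV: a majority of 18611887 is 9305944; 9,305,944 required, 9,309,649 in favor — approved.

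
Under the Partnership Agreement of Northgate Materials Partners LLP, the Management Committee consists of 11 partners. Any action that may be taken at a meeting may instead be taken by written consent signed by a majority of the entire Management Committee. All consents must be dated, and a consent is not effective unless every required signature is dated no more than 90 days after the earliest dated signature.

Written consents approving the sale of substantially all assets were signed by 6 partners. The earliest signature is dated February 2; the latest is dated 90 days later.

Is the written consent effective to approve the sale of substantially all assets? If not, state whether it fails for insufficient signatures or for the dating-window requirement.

Effective — both the signature and dating-window requirements are satisfied.

Signatures required: a majority of 11 — a majority of 11 is 6, so 6 needed; 6 signed. Sufficient.
Dating window: the latest signature is 90 days after the earliest; the limit is 90 days. Within the window.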